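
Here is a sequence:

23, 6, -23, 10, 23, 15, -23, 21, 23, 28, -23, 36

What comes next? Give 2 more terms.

23, 45

Split by position mod 2 into 2 tracks.
Subsequence A = 23, -23, 23, -23, 23, -23: alternating ±23.
Subsequence B = 6, 10, 15, 21, 28, 36: triangular numbers n(n+1)/2 for n = 3, 4, ….
Term 13 comes from subsequence A (its 7th entry): 23.
Position 14 falls in subsequence B as its term 7, giving 45.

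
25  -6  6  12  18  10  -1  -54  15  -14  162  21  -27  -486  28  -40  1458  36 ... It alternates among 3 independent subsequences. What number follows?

The terms cycle through 3 interleaved subsequences.
Track A: 25, 12, -1, -14, -27, -40. Arithmetic with common difference −13.
Track B: -6, 18, -54, 162, -486, 1458. Geometric, ×-3 each step.
Track C: 6, 10, 15, 21, 28, 36. The triangular numbers T_3, T_4, ….
The 19th slot belongs to track A; its 7th term is -53.

-53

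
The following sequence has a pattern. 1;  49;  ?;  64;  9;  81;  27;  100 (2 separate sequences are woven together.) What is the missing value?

3

Split by position mod 2 into 2 tracks.
Track A = 1, ?, 9, 27: powers of 3.
Track B = 49, 64, 81, 100: perfect squares starting at 7².
The gap is track A's term 2; the rule gives 3.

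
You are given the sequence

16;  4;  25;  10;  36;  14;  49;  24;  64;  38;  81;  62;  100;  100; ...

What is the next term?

Taking every 2nd term gives 2 separate tracks.
Track A: 16, 25, 36, 49, 64, 81, 100 — the squares 4², 5², 6², ….
Track B: 4, 10, 14, 24, 38, 62, 100 — a Fibonacci-like recurrence a_n = a_{n-1} + a_{n-2}.
Term 15 comes from track A (its 8th entry): 121.

121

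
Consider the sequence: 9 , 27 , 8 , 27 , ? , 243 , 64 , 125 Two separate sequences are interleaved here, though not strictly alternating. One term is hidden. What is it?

The slot pattern repeats as AABB (period 4), so there are 2 interleaved tracks.
Track A: 9, 27, ?, 243 — successive powers of 3.
Track B: 8, 27, 64, 125 — perfect cubes starting at 2³.
The gap is track A's term 3; the rule gives 81.

81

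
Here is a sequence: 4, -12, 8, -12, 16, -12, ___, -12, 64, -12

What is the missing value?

Split by position mod 2 into 2 tracks.
Track A: 4, 8, 16, ?, 64. Multiplying by 2 each time.
Track B: -12, -12, -12, -12, -12. Always -12.
Filling track A at index 4 by its rule yields 32.

32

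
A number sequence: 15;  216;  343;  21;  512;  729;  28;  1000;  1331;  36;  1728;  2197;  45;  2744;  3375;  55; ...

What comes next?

Positions follow the repeating pattern ABB; grouping by letter gives 2 tracks.
Track A: 15, 21, 28, 36, 45, 55 (the triangular numbers T_5, T_6, …).
Track B: 216, 343, 512, 729, 1000, 1331, 1728, 2197, 2744, 3375 (perfect cubes starting at 6³).
Position 17 falls in track B as its term 11, giving 4096.

4096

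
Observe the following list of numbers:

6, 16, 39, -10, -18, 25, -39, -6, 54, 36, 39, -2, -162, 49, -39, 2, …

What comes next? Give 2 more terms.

486, 64

Split by position mod 4: positions 1, 5, 9, … form one track, and each other residue class forms its own.
Stream A: 6, -18, 54, -162 (multiplying by -3 each time).
Stream B: 16, 25, 36, 49 (the squares 4², 5², 6², …).
Stream C: 39, -39, 39, -39 (the oscillation 39·(−1)^(n+1)).
Stream D: -10, -6, -2, 2 (adding 4 each time).
Position 17 falls in stream A as its term 5, giving 486.
Position 18 → stream B, term 5 = 64.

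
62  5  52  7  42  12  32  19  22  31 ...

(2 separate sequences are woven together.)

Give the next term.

Split by position mod 2 into 2 tracks.
Track A: 62, 52, 42, 32, 22 (linear: a_n = 72 − 10·n).
Track B: 5, 7, 12, 19, 31 (Fibonacci-style (each term is the sum of the two before it)).
The 11th slot belongs to track A; its 6th term is 12.

12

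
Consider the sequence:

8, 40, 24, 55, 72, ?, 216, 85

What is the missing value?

70

The terms cycle through 2 interleaved subsequences.
Track A: 8, 24, 72, 216. A geometric progression (common ratio 3).
Track B: 40, 55, ?, 85. Arithmetic, step +15.
Track B's pattern makes the blank 70.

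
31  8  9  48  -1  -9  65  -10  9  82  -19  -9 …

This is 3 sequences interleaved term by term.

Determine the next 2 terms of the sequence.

99, -28

Split by position mod 3: positions 1, 4, 7, … form one track, and each other residue class forms its own.
Track A: 31, 48, 65, 82 — linear: a_n = 14 + 17·n.
Track B: 8, -1, -10, -19 — linear: a_n = 17 − 9·n.
Track C: 9, -9, 9, -9 — oscillating between 9 and -9.
The 13th slot belongs to track A; its 5th term is 99.
Term 14 comes from track B (its 5th entry): -28.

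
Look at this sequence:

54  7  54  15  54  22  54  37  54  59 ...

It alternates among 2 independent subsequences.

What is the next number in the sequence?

54

Odd-indexed and even-indexed terms follow separate rules.
Subsequence A: 54, 54, 54, 54, 54 (constant 54).
Subsequence B: 7, 15, 22, 37, 59 (Fibonacci-style (each term is the sum of the two before it)).
Term 11 comes from subsequence A (its 6th entry): 54.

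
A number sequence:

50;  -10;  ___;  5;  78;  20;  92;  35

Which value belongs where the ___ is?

64

Positions 1, 3, 5, … form one subsequence and positions 2, 4, 6, … form another.
Subsequence A: 50, ?, 78, 92 (arithmetic with common difference +14).
Subsequence B: -10, 5, 20, 35 (linear: a_n = -25 + 15·n).
Filling subsequence A at index 2 by its rule yields 64.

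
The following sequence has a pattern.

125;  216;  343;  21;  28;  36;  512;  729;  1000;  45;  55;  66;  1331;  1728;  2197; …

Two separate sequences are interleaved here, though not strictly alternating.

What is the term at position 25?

4913

The slot pattern repeats as AAABBB (period 6), so there are 2 interleaved tracks.
Stream A: 125, 216, 343, 512, 729, 1000, 1331, 1728, 2197 (consecutive cubes n³ from n = 5).
Stream B: 21, 28, 36, 45, 55, 66 (triangular numbers starting at T_6).
The 25th slot belongs to stream A; its 13th term is 4913.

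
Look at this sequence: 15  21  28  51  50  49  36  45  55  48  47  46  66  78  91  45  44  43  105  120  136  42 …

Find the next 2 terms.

The slot pattern repeats as AAABBB (period 6), so there are 2 interleaved tracks.
Track A: 15, 21, 28, 36, 45, 55, 66, 78, 91, 105, 120, 136 (triangular numbers n(n+1)/2 for n = 5, 6, …).
Track B: 51, 50, 49, 48, 47, 46, 45, 44, 43, 42 (arithmetic, step −1).
The 23rd slot belongs to track B; its 11th term is 41.
Position 24 falls in track B as its term 12, giving 40.

41, 40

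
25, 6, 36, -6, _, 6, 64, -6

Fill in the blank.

Positions 1, 3, 5, … form one subsequence and positions 2, 4, 6, … form another.
Track A: 25, 36, ?, 64 — the squares 5², 6², 7², ….
Track B: 6, -6, 6, -6 — alternating ±6.
Filling track A at index 3 by its rule yields 49.

49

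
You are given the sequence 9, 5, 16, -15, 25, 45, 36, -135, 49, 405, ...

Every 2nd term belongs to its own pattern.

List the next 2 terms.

Odd-indexed and even-indexed terms follow separate rules.
Stream A: 9, 16, 25, 36, 49 (the squares 3², 4², 5², …).
Stream B: 5, -15, 45, -135, 405 (geometric with ratio -3).
Term 11 comes from stream A (its 6th entry): 64.
Position 12 → stream B, term 6 = -1215.

64, -1215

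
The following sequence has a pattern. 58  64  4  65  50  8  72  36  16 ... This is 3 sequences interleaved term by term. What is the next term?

Read the sequence 3 terms at a time; column i is its own pattern.
Track A is 58, 65, 72, which is adding 7 each time.
Track B is 64, 50, 36, which is linear: a_n = 78 − 14·n.
Track C is 4, 8, 16, which is a geometric progression (common ratio 2).
Position 10 → track A, term 4 = 79.

79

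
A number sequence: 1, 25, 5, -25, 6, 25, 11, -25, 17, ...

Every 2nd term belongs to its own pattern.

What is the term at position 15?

Positions 1, 3, 5, … form one subsequence and positions 2, 4, 6, … form another.
Stream A = 1, 5, 6, 11, 17: Fibonacci-style (each term is the sum of the two before it).
Stream B = 25, -25, 25, -25: alternating ±25.
Position 15 → stream A, term 8 = 73.

73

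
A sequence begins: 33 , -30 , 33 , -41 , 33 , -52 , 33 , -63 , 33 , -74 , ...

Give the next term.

Split by position mod 2 into 2 tracks.
Track A = 33, 33, 33, 33, 33: constant 33.
Track B = -30, -41, -52, -63, -74: subtracting 11 each time.
Position 11 falls in track A as its term 6, giving 33.

33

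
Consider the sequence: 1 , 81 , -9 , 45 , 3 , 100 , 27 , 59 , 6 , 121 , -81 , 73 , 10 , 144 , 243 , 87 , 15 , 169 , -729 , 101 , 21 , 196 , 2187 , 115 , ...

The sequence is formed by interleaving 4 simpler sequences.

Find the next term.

28

Split by position mod 4 into 4 tracks.
Subsequence A: 1, 3, 6, 10, 15, 21 — the triangular numbers T_1, T_2, ….
Subsequence B: 81, 100, 121, 144, 169, 196 — the squares 9², 10², 11², ….
Subsequence C: -9, 27, -81, 243, -729, 2187 — a geometric progression (common ratio -3).
Subsequence D: 45, 59, 73, 87, 101, 115 — adding 14 each time.
Position 25 → subsequence A, term 7 = 28.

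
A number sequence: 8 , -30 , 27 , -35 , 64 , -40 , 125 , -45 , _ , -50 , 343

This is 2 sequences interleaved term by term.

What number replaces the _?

216

The terms cycle through 2 interleaved subsequences.
Stream A is 8, 27, 64, 125, ?, 343, which is perfect cubes starting at 2³.
Stream B is -30, -35, -40, -45, -50, which is arithmetic, step −5.
Stream A's pattern makes the blank 216.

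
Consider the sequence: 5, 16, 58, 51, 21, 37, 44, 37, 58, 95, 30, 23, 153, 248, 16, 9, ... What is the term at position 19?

Reading positions in blocks of 4 reveals the pattern AABB — 2 tracks woven together.
Stream A is 5, 16, 21, 37, 58, 95, 153, 248, which is each term equals the sum of the previous two.
Stream B is 58, 51, 44, 37, 30, 23, 16, 9, which is subtracting 7 each time.
Position 19 → stream B, term 9 = 2.

2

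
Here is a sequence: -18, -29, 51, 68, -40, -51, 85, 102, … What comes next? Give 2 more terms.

-62, -73

The slot pattern repeats as AABB (period 4), so there are 2 interleaved tracks.
Track A: -18, -29, -40, -51 (arithmetic, step −11).
Track B: 51, 68, 85, 102 (arithmetic with common difference +17).
The 9th slot belongs to track A; its 5th term is -62.
Position 10 → track A, term 6 = -73.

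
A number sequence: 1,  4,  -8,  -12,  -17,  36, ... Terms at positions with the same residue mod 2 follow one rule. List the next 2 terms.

Split by position mod 2 into 2 tracks.
Track A: 1, -8, -17 (arithmetic with common difference −9).
Track B: 4, -12, 36 (multiplying by -3 each time).
Position 7 → track A, term 4 = -26.
Position 8 → track B, term 4 = -108.

-26, -108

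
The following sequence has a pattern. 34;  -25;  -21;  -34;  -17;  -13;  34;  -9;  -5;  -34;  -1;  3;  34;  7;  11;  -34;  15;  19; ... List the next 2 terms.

34, 23

Positions follow the repeating pattern ABB; grouping by letter gives 2 tracks.
Track A: 34, -34, 34, -34, 34, -34 — oscillating between 34 and -34.
Track B: -25, -21, -17, -13, -9, -5, -1, 3, 7, 11, 15, 19 — linear: a_n = -29 + 4·n.
Term 19 comes from track A (its 7th entry): 34.
Position 20 → track B, term 13 = 23.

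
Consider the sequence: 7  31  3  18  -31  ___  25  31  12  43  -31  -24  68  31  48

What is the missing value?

Split by position mod 3 into 3 tracks.
Stream A: 7, 18, 25, 43, 68 (Fibonacci-style (each term is the sum of the two before it)).
Stream B: 31, -31, 31, -31, 31 (oscillating between 31 and -31).
Stream C: 3, ?, 12, -24, 48 (geometric with ratio -2).
Filling stream C at index 2 by its rule yields -6.

-6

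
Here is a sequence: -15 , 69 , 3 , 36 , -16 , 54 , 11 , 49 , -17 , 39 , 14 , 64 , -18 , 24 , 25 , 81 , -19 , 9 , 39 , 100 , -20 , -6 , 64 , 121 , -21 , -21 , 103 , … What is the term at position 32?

Read the sequence 4 terms at a time; column i is its own pattern.
Stream A: -15, -16, -17, -18, -19, -20, -21 (arithmetic with common difference −1).
Stream B: 69, 54, 39, 24, 9, -6, -21 (subtracting 15 each time).
Stream C: 3, 11, 14, 25, 39, 64, 103 (each term equals the sum of the previous two).
Stream D: 36, 49, 64, 81, 100, 121 (perfect squares starting at 6²).
The 32nd slot belongs to stream D; its 8th term is 169.

169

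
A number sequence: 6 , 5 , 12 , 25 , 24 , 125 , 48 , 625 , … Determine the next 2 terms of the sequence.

The terms cycle through 2 interleaved subsequences.
Stream A: 6, 12, 24, 48 (geometric with ratio 2).
Stream B: 5, 25, 125, 625 (successive powers of 5).
Position 9 falls in stream A as its term 5, giving 96.
Term 10 comes from stream B (its 5th entry): 3125.

96, 3125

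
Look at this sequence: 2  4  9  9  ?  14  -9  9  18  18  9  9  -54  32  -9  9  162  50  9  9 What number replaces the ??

-6

Split by position mod 4: positions 1, 5, 9, … form one track, and each other residue class forms its own.
Track A: 2, ?, 18, -54, 162. A geometric progression (common ratio -3).
Track B: 4, 14, 18, 32, 50. A Fibonacci-like recurrence a_n = a_{n-1} + a_{n-2}.
Track C: 9, -9, 9, -9, 9. Oscillating between 9 and -9.
Track D: 9, 9, 9, 9, 9. Always 9.
Filling track A at index 2 by its rule yields -6.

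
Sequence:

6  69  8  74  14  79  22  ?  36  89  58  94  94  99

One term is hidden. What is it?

84

Positions 1, 3, 5, … form one subsequence and positions 2, 4, 6, … form another.
Track A = 6, 8, 14, 22, 36, 58, 94: Fibonacci-style (each term is the sum of the two before it).
Track B = 69, 74, 79, ?, 89, 94, 99: arithmetic with common difference +5.
Filling track B at index 4 by its rule yields 84.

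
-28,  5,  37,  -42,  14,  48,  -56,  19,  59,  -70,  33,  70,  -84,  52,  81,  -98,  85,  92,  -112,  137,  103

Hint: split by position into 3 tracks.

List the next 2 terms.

The terms cycle through 3 interleaved subsequences.
Track A: -28, -42, -56, -70, -84, -98, -112 — subtracting 14 each time.
Track B: 5, 14, 19, 33, 52, 85, 137 — Fibonacci-style (each term is the sum of the two before it).
Track C: 37, 48, 59, 70, 81, 92, 103 — arithmetic with common difference +11.
Position 22 → track A, term 8 = -126.
Position 23 → track B, term 8 = 222.

-126, 222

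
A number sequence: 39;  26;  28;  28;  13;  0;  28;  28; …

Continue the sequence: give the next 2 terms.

-13, -26

Reading positions in blocks of 4 reveals the pattern AABB — 2 tracks woven together.
Track A is 39, 26, 13, 0, which is subtracting 13 each time.
Track B is 28, 28, 28, 28, which is constant 28.
Position 9 falls in track A as its term 5, giving -13.
The 10th slot belongs to track A; its 6th term is -26.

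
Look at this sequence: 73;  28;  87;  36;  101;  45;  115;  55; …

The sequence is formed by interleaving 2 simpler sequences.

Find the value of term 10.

Taking every 2nd term gives 2 separate tracks.
Stream A: 73, 87, 101, 115. Arithmetic, step +14.
Stream B: 28, 36, 45, 55. Triangular numbers n(n+1)/2 for n = 7, 8, ….
The 10th slot belongs to stream B; its 5th term is 66.

66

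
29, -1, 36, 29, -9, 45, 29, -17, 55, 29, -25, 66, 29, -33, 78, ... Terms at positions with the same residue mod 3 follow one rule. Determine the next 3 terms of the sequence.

Read the sequence 3 terms at a time; column i is its own pattern.
Subsequence A: 29, 29, 29, 29, 29 — the constant sequence 29.
Subsequence B: -1, -9, -17, -25, -33 — arithmetic, step −8.
Subsequence C: 36, 45, 55, 66, 78 — triangular numbers n(n+1)/2 for n = 8, 9, ….
Term 16 comes from subsequence A (its 6th entry): 29.
Position 17 → subsequence B, term 6 = -41.
Term 18 comes from subsequence C (its 6th entry): 91.

29, -41, 91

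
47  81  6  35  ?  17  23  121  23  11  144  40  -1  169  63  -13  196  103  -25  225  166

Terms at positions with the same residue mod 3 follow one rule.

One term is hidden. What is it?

The terms cycle through 3 interleaved subsequences.
Track A: 47, 35, 23, 11, -1, -13, -25 (subtracting 12 each time).
Track B: 81, ?, 121, 144, 169, 196, 225 (perfect squares starting at 9²).
Track C: 6, 17, 23, 40, 63, 103, 166 (Fibonacci-style (each term is the sum of the two before it)).
So the missing entry in track B is 100.

100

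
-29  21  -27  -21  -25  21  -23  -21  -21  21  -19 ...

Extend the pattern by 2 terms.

-21, -17

The terms cycle through 2 interleaved subsequences.
Track A is -29, -27, -25, -23, -21, -19, which is arithmetic with common difference +2.
Track B is 21, -21, 21, -21, 21, which is the oscillation 21·(−1)^(n+1).
Position 12 falls in track B as its term 6, giving -21.
Position 13 → track A, term 7 = -17.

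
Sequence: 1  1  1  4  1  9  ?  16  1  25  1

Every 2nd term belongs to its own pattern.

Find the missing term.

Odd-indexed and even-indexed terms follow separate rules.
Track A = 1, 1, 1, ?, 1, 1: constant 1.
Track B = 1, 4, 9, 16, 25: the squares 1², 2², 3², ….
Filling track A at index 4 by its rule yields 1.

1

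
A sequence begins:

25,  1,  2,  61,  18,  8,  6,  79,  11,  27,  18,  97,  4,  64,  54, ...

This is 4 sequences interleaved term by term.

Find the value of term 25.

-17

Split by position mod 4 into 4 tracks.
Track A: 25, 18, 11, 4 — arithmetic, step −7.
Track B: 1, 8, 27, 64 — perfect cubes starting at 1³.
Track C: 2, 6, 18, 54 — a geometric progression (common ratio 3).
Track D: 61, 79, 97 — arithmetic, step +18.
The 25th slot belongs to track A; its 7th term is -17.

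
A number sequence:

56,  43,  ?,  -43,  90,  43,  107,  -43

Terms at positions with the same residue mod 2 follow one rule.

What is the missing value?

73

Positions 1, 3, 5, … form one subsequence and positions 2, 4, 6, … form another.
Track A is 56, ?, 90, 107, which is linear: a_n = 39 + 17·n.
Track B is 43, -43, 43, -43, which is oscillating between 43 and -43.
Track A's pattern makes the blank 73.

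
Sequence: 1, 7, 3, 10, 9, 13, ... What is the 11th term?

Taking every 2nd term gives 2 separate tracks.
Subsequence A: 1, 3, 9. Successive powers of 3.
Subsequence B: 7, 10, 13. Arithmetic with common difference +3.
Term 11 comes from subsequence A (its 6th entry): 243.

243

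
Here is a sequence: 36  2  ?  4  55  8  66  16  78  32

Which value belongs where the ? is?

45

Split by position mod 2 into 2 tracks.
Track A: 36, ?, 55, 66, 78. Triangular numbers n(n+1)/2 for n = 8, 9, ….
Track B: 2, 4, 8, 16, 32. Powers 2^1, 2^2, 2^3, ….
Track A's pattern makes the blank 45.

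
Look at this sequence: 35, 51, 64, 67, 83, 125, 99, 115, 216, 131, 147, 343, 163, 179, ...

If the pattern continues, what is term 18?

The slot pattern repeats as AAB (period 3), so there are 2 interleaved tracks.
Track A: 35, 51, 67, 83, 99, 115, 131, 147, 163, 179 — arithmetic, step +16.
Track B: 64, 125, 216, 343 — consecutive cubes n³ from n = 4.
The 18th slot belongs to track B; its 6th term is 729.

729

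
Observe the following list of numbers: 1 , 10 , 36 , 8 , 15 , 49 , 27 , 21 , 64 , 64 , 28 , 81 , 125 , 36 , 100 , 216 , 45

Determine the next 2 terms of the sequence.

The terms cycle through 3 interleaved subsequences.
Stream A: 1, 8, 27, 64, 125, 216 — the cubes 1³, 2³, 3³, ….
Stream B: 10, 15, 21, 28, 36, 45 — triangular numbers starting at T_4.
Stream C: 36, 49, 64, 81, 100 — the squares 6², 7², 8², ….
Term 18 comes from stream C (its 6th entry): 121.
The 19th slot belongs to stream A; its 7th term is 343.

121, 343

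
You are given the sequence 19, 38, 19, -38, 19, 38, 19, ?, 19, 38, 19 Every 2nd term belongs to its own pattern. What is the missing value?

-38

Split by position mod 2 into 2 tracks.
Subsequence A: 19, 19, 19, 19, 19, 19 (always 19).
Subsequence B: 38, -38, 38, ?, 38 (the oscillation 38·(−1)^(n+1)).
Subsequence B's pattern makes the blank -38.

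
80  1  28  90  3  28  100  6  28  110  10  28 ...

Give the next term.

Split by position mod 3: positions 1, 4, 7, … form one track, and each other residue class forms its own.
Subsequence A: 80, 90, 100, 110 — linear: a_n = 70 + 10·n.
Subsequence B: 1, 3, 6, 10 — the triangular numbers T_1, T_2, ….
Subsequence C: 28, 28, 28, 28 — always 28.
The 13th slot belongs to subsequence A; its 5th term is 120.

120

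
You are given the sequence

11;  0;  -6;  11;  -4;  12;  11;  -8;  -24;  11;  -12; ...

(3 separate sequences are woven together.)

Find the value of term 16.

Read the sequence 3 terms at a time; column i is its own pattern.
Stream A = 11, 11, 11, 11: always 11.
Stream B = 0, -4, -8, -12: arithmetic with common difference −4.
Stream C = -6, 12, -24: a geometric progression (common ratio -2).
Position 16 → stream A, term 6 = 11.

11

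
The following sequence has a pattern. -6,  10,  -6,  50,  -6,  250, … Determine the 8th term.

Positions 1, 3, 5, … form one subsequence and positions 2, 4, 6, … form another.
Track A = -6, -6, -6: the constant sequence -6.
Track B = 10, 50, 250: geometric with ratio 5.
Position 8 → track B, term 4 = 1250.

1250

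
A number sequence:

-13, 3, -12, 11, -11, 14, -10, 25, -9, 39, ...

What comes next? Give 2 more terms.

Odd-indexed and even-indexed terms follow separate rules.
Subsequence A = -13, -12, -11, -10, -9: adding 1 each time.
Subsequence B = 3, 11, 14, 25, 39: each term equals the sum of the previous two.
Term 11 comes from subsequence A (its 6th entry): -8.
The 12th slot belongs to subsequence B; its 6th term is 64.

-8, 64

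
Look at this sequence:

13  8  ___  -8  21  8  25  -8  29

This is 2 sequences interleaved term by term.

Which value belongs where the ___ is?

Split by position mod 2 into 2 tracks.
Track A is 13, ?, 21, 25, 29, which is adding 4 each time.
Track B is 8, -8, 8, -8, which is oscillating between 8 and -8.
So the missing entry in track A is 17.

17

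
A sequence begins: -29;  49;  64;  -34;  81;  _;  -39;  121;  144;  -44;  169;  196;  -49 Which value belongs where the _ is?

Positions follow the repeating pattern ABB; grouping by letter gives 2 tracks.
Subsequence A = -29, -34, -39, -44, -49: subtracting 5 each time.
Subsequence B = 49, 64, 81, ?, 121, 144, 169, 196: perfect squares starting at 7².
The gap is subsequence B's term 4; the rule gives 100.

100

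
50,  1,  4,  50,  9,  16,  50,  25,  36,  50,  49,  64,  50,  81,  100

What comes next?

50

The slot pattern repeats as ABB (period 3), so there are 2 interleaved tracks.
Subsequence A: 50, 50, 50, 50, 50 — the constant sequence 50.
Subsequence B: 1, 4, 9, 16, 25, 36, 49, 64, 81, 100 — consecutive squares n² from n = 1.
Position 16 → subsequence A, term 6 = 50.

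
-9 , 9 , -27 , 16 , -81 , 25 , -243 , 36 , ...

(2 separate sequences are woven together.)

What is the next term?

Taking every 2nd term gives 2 separate tracks.
Subsequence A: -9, -27, -81, -243 — geometric with ratio 3.
Subsequence B: 9, 16, 25, 36 — consecutive squares n² from n = 3.
Position 9 falls in subsequence A as its term 5, giving -729.

-729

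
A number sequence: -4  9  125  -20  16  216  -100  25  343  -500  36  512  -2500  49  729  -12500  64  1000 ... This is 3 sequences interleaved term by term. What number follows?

Taking every 3rd term gives 3 separate tracks.
Track A is -4, -20, -100, -500, -2500, -12500, which is a geometric progression (common ratio 5).
Track B is 9, 16, 25, 36, 49, 64, which is the squares 3², 4², 5², ….
Track C is 125, 216, 343, 512, 729, 1000, which is consecutive cubes n³ from n = 5.
The 19th slot belongs to track A; its 7th term is -62500.

-62500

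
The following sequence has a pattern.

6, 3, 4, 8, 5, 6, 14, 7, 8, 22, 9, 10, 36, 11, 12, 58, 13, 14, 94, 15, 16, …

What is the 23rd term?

17

Positions follow the repeating pattern ABB; grouping by letter gives 2 tracks.
Subsequence A is 6, 8, 14, 22, 36, 58, 94, which is each term equals the sum of the previous two.
Subsequence B is 3, 4, 5, 6, 7, 8, 9, 10, 11, 12, 13, 14, 15, 16, which is arithmetic, step +1.
Term 23 comes from subsequence B (its 15th entry): 17.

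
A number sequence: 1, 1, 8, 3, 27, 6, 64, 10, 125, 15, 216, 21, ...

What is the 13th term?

343

The terms cycle through 2 interleaved subsequences.
Stream A = 1, 8, 27, 64, 125, 216: the cubes 1³, 2³, 3³, ….
Stream B = 1, 3, 6, 10, 15, 21: triangular numbers n(n+1)/2 for n = 1, 2, ….
Position 13 → stream A, term 7 = 343.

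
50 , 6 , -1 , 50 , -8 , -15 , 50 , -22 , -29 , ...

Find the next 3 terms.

Positions follow the repeating pattern ABB; grouping by letter gives 2 tracks.
Subsequence A: 50, 50, 50. The constant sequence 50.
Subsequence B: 6, -1, -8, -15, -22, -29. Arithmetic, step −7.
The 10th slot belongs to subsequence A; its 4th term is 50.
Term 11 comes from subsequence B (its 7th entry): -36.
Position 12 falls in subsequence B as its term 8, giving -43.

50, -36, -43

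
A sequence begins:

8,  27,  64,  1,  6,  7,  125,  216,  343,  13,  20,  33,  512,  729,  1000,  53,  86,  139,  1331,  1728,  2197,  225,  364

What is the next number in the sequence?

Reading positions in blocks of 6 reveals the pattern AAABBB — 2 tracks woven together.
Track A: 8, 27, 64, 125, 216, 343, 512, 729, 1000, 1331, 1728, 2197 — consecutive cubes n³ from n = 2.
Track B: 1, 6, 7, 13, 20, 33, 53, 86, 139, 225, 364 — each term equals the sum of the previous two.
Position 24 falls in track B as its term 12, giving 589.

589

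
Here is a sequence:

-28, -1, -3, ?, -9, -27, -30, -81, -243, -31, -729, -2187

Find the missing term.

-29

Positions follow the repeating pattern ABB; grouping by letter gives 2 tracks.
Track A is -28, ?, -30, -31, which is subtracting 1 each time.
Track B is -1, -3, -9, -27, -81, -243, -729, -2187, which is geometric, ×3 each step.
The gap is track A's term 2; the rule gives -29.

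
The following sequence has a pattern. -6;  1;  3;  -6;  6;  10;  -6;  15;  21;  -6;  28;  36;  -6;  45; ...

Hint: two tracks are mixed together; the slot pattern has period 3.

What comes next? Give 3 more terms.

Positions follow the repeating pattern ABB; grouping by letter gives 2 tracks.
Stream A is -6, -6, -6, -6, -6, which is constant -6.
Stream B is 1, 3, 6, 10, 15, 21, 28, 36, 45, which is triangular numbers starting at T_1.
The 15th slot belongs to stream B; its 10th term is 55.
The 16th slot belongs to stream A; its 6th term is -6.
Position 17 falls in stream B as its term 11, giving 66.

55, -6, 66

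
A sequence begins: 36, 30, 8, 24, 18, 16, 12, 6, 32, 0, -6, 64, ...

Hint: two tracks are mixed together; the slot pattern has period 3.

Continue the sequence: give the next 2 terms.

The slot pattern repeats as AAB (period 3), so there are 2 interleaved tracks.
Stream A: 36, 30, 24, 18, 12, 6, 0, -6. Linear: a_n = 42 − 6·n.
Stream B: 8, 16, 32, 64. Powers 2^3, 2^4, 2^5, ….
The 13th slot belongs to stream A; its 9th term is -12.
The 14th slot belongs to stream A; its 10th term is -18.

-12, -18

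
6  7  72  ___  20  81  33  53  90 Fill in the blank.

13

Positions follow the repeating pattern AAB; grouping by letter gives 2 tracks.
Stream A: 6, 7, ?, 20, 33, 53. Fibonacci-style (each term is the sum of the two before it).
Stream B: 72, 81, 90. Arithmetic with common difference +9.
Stream A's pattern makes the blank 13.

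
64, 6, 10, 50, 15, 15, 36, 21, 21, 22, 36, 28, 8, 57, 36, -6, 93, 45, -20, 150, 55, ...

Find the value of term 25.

Read the sequence 3 terms at a time; column i is its own pattern.
Track A: 64, 50, 36, 22, 8, -6, -20. Arithmetic, step −14.
Track B: 6, 15, 21, 36, 57, 93, 150. A Fibonacci-like recurrence a_n = a_{n-1} + a_{n-2}.
Track C: 10, 15, 21, 28, 36, 45, 55. The triangular numbers T_4, T_5, ….
Term 25 comes from track A (its 9th entry): -48.

-48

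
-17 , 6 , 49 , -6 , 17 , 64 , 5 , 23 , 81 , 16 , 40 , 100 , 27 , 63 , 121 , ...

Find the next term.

38

Split by position mod 3 into 3 tracks.
Subsequence A is -17, -6, 5, 16, 27, which is arithmetic, step +11.
Subsequence B is 6, 17, 23, 40, 63, which is each term equals the sum of the previous two.
Subsequence C is 49, 64, 81, 100, 121, which is consecutive squares n² from n = 7.
Position 16 falls in subsequence A as its term 6, giving 38.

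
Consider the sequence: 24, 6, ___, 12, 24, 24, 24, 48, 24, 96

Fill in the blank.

The terms cycle through 2 interleaved subsequences.
Subsequence A: 24, ?, 24, 24, 24. Constant 24.
Subsequence B: 6, 12, 24, 48, 96. Geometric, ×2 each step.
So the missing entry in subsequence A is 24.

24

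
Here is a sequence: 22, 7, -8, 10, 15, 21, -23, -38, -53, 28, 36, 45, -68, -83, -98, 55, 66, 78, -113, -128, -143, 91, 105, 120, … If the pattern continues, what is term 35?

The slot pattern repeats as AAABBB (period 6), so there are 2 interleaved tracks.
Track A is 22, 7, -8, -23, -38, -53, -68, -83, -98, -113, -128, -143, which is arithmetic with common difference −15.
Track B is 10, 15, 21, 28, 36, 45, 55, 66, 78, 91, 105, 120, which is the triangular numbers T_4, T_5, ….
Term 35 comes from track B (its 17th entry): 210.

210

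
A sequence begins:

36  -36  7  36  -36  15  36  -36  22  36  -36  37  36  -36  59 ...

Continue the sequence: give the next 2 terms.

36, -36

Reading positions in blocks of 3 reveals the pattern AAB — 2 tracks woven together.
Stream A = 36, -36, 36, -36, 36, -36, 36, -36, 36, -36: alternating ±36.
Stream B = 7, 15, 22, 37, 59: a Fibonacci-like recurrence a_n = a_{n-1} + a_{n-2}.
Term 16 comes from stream A (its 11th entry): 36.
Position 17 falls in stream A as its term 12, giving -36.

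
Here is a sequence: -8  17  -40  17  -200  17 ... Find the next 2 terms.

Positions 1, 3, 5, … form one subsequence and positions 2, 4, 6, … form another.
Stream A is -8, -40, -200, which is a geometric progression (common ratio 5).
Stream B is 17, 17, 17, which is always 17.
Position 7 falls in stream A as its term 4, giving -1000.
The 8th slot belongs to stream B; its 4th term is 17.

-1000, 17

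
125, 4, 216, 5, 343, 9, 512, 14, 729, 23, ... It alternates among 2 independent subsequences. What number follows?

1000

The terms cycle through 2 interleaved subsequences.
Track A is 125, 216, 343, 512, 729, which is consecutive cubes n³ from n = 5.
Track B is 4, 5, 9, 14, 23, which is a Fibonacci-like recurrence a_n = a_{n-1} + a_{n-2}.
Position 11 → track A, term 6 = 1000.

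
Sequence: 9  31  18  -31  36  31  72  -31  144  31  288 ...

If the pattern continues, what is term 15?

Positions 1, 3, 5, … form one subsequence and positions 2, 4, 6, … form another.
Track A: 9, 18, 36, 72, 144, 288. Multiplying by 2 each time.
Track B: 31, -31, 31, -31, 31. Alternating ±31.
The 15th slot belongs to track A; its 8th term is 1152.

1152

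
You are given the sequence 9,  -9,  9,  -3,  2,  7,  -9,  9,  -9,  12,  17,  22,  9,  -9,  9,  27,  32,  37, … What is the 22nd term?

Reading positions in blocks of 6 reveals the pattern AAABBB — 2 tracks woven together.
Stream A = 9, -9, 9, -9, 9, -9, 9, -9, 9: the oscillation 9·(−1)^(n+1).
Stream B = -3, 2, 7, 12, 17, 22, 27, 32, 37: arithmetic, step +5.
Term 22 comes from stream B (its 10th entry): 42.

42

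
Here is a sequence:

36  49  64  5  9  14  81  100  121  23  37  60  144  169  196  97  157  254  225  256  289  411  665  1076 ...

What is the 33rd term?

The slot pattern repeats as AAABBB (period 6), so there are 2 interleaved tracks.
Track A: 36, 49, 64, 81, 100, 121, 144, 169, 196, 225, 256, 289. The squares 6², 7², 8², ….
Track B: 5, 9, 14, 23, 37, 60, 97, 157, 254, 411, 665, 1076. Each term equals the sum of the previous two.
Term 33 comes from track A (its 18th entry): 529.

529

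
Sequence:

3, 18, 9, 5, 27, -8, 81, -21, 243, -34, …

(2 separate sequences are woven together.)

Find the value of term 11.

729

Split by position mod 2 into 2 tracks.
Track A: 3, 9, 27, 81, 243. Powers 3^1, 3^2, 3^3, ….
Track B: 18, 5, -8, -21, -34. Arithmetic with common difference −13.
Position 11 falls in track A as its term 6, giving 729.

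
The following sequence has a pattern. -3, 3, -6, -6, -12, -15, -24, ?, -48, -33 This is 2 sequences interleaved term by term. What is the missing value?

Taking every 2nd term gives 2 separate tracks.
Track A: -3, -6, -12, -24, -48. Geometric, ×2 each step.
Track B: 3, -6, -15, ?, -33. Linear: a_n = 12 − 9·n.
Filling track B at index 4 by its rule yields -24.

-24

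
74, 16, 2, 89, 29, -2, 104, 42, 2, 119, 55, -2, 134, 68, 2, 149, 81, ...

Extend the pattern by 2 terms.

Split by position mod 3 into 3 tracks.
Stream A: 74, 89, 104, 119, 134, 149 — adding 15 each time.
Stream B: 16, 29, 42, 55, 68, 81 — arithmetic, step +13.
Stream C: 2, -2, 2, -2, 2 — the oscillation 2·(−1)^(n+1).
Position 18 falls in stream C as its term 6, giving -2.
The 19th slot belongs to stream A; its 7th term is 164.

-2, 164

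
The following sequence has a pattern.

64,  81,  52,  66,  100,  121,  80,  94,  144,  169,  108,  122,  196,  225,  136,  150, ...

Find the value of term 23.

192

Reading positions in blocks of 4 reveals the pattern AABB — 2 tracks woven together.
Track A = 64, 81, 100, 121, 144, 169, 196, 225: perfect squares starting at 8².
Track B = 52, 66, 80, 94, 108, 122, 136, 150: linear: a_n = 38 + 14·n.
Position 23 → track B, term 11 = 192.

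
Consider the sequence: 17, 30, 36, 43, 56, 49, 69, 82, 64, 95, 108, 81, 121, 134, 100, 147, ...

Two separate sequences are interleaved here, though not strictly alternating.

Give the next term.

160

The slot pattern repeats as AAB (period 3), so there are 2 interleaved tracks.
Track A = 17, 30, 43, 56, 69, 82, 95, 108, 121, 134, 147: linear: a_n = 4 + 13·n.
Track B = 36, 49, 64, 81, 100: the squares 6², 7², 8², ….
Position 17 falls in track A as its term 12, giving 160.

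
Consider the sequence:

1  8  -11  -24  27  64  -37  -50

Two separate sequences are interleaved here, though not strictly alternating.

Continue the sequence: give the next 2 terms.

125, 216

Reading positions in blocks of 4 reveals the pattern AABB — 2 tracks woven together.
Subsequence A: 1, 8, 27, 64. The cubes 1³, 2³, 3³, ….
Subsequence B: -11, -24, -37, -50. Arithmetic with common difference −13.
The 9th slot belongs to subsequence A; its 5th term is 125.
The 10th slot belongs to subsequence A; its 6th term is 216.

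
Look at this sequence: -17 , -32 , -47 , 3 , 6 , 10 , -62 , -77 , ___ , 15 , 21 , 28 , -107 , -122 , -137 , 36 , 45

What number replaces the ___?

The slot pattern repeats as AAABBB (period 6), so there are 2 interleaved tracks.
Track A: -17, -32, -47, -62, -77, ?, -107, -122, -137. Arithmetic, step −15.
Track B: 3, 6, 10, 15, 21, 28, 36, 45. Triangular numbers starting at T_2.
Filling track A at index 6 by its rule yields -92.

-92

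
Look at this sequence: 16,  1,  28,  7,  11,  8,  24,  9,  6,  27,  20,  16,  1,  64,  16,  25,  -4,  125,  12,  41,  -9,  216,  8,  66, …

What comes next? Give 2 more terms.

-14, 343

Read the sequence 4 terms at a time; column i is its own pattern.
Track A is 16, 11, 6, 1, -4, -9, which is arithmetic with common difference −5.
Track B is 1, 8, 27, 64, 125, 216, which is consecutive cubes n³ from n = 1.
Track C is 28, 24, 20, 16, 12, 8, which is linear: a_n = 32 − 4·n.
Track D is 7, 9, 16, 25, 41, 66, which is a Fibonacci-like recurrence a_n = a_{n-1} + a_{n-2}.
Position 25 falls in track A as its term 7, giving -14.
Position 26 → track B, term 7 = 343.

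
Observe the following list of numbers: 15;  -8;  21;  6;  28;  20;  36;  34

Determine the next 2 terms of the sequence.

45, 48

The terms cycle through 2 interleaved subsequences.
Track A = 15, 21, 28, 36: triangular numbers starting at T_5.
Track B = -8, 6, 20, 34: arithmetic with common difference +14.
The 9th slot belongs to track A; its 5th term is 45.
Position 10 → track B, term 5 = 48.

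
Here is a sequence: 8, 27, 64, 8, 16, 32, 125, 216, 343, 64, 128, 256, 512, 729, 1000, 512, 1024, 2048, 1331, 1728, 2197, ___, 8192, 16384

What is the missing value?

4096

Reading positions in blocks of 6 reveals the pattern AAABBB — 2 tracks woven together.
Track A: 8, 27, 64, 125, 216, 343, 512, 729, 1000, 1331, 1728, 2197. The cubes 2³, 3³, 4³, ….
Track B: 8, 16, 32, 64, 128, 256, 512, 1024, 2048, ?, 8192, 16384. Successive powers of 2.
The gap is track B's term 10; the rule gives 4096.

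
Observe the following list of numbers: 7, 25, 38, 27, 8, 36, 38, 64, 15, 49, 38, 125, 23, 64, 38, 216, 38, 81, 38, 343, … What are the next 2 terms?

Read the sequence 4 terms at a time; column i is its own pattern.
Track A: 7, 8, 15, 23, 38. A Fibonacci-like recurrence a_n = a_{n-1} + a_{n-2}.
Track B: 25, 36, 49, 64, 81. Perfect squares starting at 5².
Track C: 38, 38, 38, 38, 38. Constant 38.
Track D: 27, 64, 125, 216, 343. The cubes 3³, 4³, 5³, ….
Position 21 falls in track A as its term 6, giving 61.
Position 22 falls in track B as its term 6, giving 100.

61, 100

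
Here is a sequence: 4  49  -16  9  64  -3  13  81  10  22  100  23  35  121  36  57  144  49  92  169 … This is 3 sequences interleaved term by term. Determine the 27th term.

Split by position mod 3 into 3 tracks.
Track A: 4, 9, 13, 22, 35, 57, 92 (Fibonacci-style (each term is the sum of the two before it)).
Track B: 49, 64, 81, 100, 121, 144, 169 (consecutive squares n² from n = 7).
Track C: -16, -3, 10, 23, 36, 49 (adding 13 each time).
Position 27 falls in track C as its term 9, giving 88.

88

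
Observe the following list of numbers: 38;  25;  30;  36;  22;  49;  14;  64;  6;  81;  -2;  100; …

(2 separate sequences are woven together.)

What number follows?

-10

The terms cycle through 2 interleaved subsequences.
Subsequence A: 38, 30, 22, 14, 6, -2 (arithmetic with common difference −8).
Subsequence B: 25, 36, 49, 64, 81, 100 (consecutive squares n² from n = 5).
Position 13 → subsequence A, term 7 = -10.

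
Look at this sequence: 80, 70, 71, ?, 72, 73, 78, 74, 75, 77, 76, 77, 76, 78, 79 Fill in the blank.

79

Reading positions in blocks of 3 reveals the pattern ABB — 2 tracks woven together.
Subsequence A: 80, ?, 78, 77, 76. Subtracting 1 each time.
Subsequence B: 70, 71, 72, 73, 74, 75, 76, 77, 78, 79. Arithmetic with common difference +1.
The gap is subsequence A's term 2; the rule gives 79.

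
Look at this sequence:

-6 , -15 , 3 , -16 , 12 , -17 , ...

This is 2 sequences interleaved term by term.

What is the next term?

21

Positions 1, 3, 5, … form one subsequence and positions 2, 4, 6, … form another.
Stream A: -6, 3, 12 (arithmetic, step +9).
Stream B: -15, -16, -17 (linear: a_n = -14 − n).
Term 7 comes from stream A (its 4th entry): 21.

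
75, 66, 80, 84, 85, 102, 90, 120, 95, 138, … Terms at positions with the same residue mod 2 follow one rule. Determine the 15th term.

Taking every 2nd term gives 2 separate tracks.
Stream A = 75, 80, 85, 90, 95: linear: a_n = 70 + 5·n.
Stream B = 66, 84, 102, 120, 138: arithmetic with common difference +18.
Position 15 → stream A, term 8 = 110.

110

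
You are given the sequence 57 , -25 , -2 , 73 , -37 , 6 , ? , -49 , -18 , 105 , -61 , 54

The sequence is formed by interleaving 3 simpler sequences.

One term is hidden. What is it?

Taking every 3rd term gives 3 separate tracks.
Track A: 57, 73, ?, 105. Adding 16 each time.
Track B: -25, -37, -49, -61. Linear: a_n = -13 − 12·n.
Track C: -2, 6, -18, 54. Geometric with ratio -3.
Track A's pattern makes the blank 89.

89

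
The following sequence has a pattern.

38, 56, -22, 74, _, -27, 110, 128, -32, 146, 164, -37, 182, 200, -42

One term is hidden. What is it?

Positions follow the repeating pattern AAB; grouping by letter gives 2 tracks.
Subsequence A = 38, 56, 74, ?, 110, 128, 146, 164, 182, 200: adding 18 each time.
Subsequence B = -22, -27, -32, -37, -42: linear: a_n = -17 − 5·n.
Filling subsequence A at index 4 by its rule yields 92.

92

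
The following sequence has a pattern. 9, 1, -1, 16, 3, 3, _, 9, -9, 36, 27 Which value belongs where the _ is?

25

Split by position mod 3 into 3 tracks.
Track A = 9, 16, ?, 36: consecutive squares n² from n = 3.
Track B = 1, 3, 9, 27: powers of 3.
Track C = -1, 3, -9: geometric, ×-3 each step.
The gap is track A's term 3; the rule gives 25.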